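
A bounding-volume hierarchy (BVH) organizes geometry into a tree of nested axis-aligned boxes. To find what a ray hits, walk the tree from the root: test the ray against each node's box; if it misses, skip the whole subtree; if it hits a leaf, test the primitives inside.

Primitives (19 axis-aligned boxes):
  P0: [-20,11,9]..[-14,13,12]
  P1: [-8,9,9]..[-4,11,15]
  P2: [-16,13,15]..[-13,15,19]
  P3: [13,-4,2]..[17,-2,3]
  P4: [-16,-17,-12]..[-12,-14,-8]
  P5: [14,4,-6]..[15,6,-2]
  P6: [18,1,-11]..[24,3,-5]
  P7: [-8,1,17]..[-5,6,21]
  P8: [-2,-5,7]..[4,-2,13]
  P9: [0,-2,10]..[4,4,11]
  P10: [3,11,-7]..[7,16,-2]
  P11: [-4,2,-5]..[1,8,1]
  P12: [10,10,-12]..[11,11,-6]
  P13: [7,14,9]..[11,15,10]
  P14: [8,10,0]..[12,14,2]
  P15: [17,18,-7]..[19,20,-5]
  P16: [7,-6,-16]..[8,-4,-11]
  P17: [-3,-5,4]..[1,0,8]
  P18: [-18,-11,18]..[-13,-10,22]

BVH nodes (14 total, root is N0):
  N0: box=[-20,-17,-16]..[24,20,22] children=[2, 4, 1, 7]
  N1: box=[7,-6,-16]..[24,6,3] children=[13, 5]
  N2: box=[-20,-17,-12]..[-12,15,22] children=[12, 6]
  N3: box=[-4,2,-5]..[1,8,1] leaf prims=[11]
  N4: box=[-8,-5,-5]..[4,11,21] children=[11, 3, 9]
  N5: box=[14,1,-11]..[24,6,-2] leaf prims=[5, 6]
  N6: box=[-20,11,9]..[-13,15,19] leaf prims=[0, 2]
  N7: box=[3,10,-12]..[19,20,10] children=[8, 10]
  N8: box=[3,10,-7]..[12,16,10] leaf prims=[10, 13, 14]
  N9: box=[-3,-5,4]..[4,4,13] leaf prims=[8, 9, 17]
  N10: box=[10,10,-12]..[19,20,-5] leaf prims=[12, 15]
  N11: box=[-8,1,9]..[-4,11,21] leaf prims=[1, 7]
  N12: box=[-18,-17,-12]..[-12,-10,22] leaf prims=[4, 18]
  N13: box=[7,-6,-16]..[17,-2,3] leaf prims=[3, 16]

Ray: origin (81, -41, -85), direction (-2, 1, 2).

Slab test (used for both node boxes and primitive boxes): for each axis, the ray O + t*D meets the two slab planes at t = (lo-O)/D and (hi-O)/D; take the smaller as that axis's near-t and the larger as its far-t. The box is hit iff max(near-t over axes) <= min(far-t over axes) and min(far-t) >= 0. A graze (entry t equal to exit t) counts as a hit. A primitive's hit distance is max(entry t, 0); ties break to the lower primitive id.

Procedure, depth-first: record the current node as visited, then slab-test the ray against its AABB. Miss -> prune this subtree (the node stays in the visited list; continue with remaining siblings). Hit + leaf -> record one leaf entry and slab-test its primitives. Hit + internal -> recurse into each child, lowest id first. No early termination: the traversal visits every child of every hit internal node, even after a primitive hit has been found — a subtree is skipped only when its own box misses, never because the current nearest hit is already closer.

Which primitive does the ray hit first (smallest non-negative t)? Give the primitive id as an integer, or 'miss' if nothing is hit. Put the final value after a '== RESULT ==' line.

Walk:
N0 x:[57/2,101/2] y:[24,61] z:[69/2,107/2] -> hit [69/2,101/2], descend [1, 2, 4, 7]
  N1 x:[57/2,37] y:[35,47] z:[69/2,44] -> hit [35,37], descend [5, 13]
    N5 x:[57/2,67/2] y:[42,47] z:[37,83/2] -> miss, prune
    N13 x:[32,37] y:[35,39] z:[69/2,44] -> hit [35,37] leaf, test {P3(miss), P16@t=73/2}
  N2 x:[93/2,101/2] y:[24,56] z:[73/2,107/2] -> hit [93/2,101/2], descend [6, 12]
    N6 x:[47,101/2] y:[52,56] z:[47,52] -> miss, prune
    N12 x:[93/2,99/2] y:[24,31] z:[73/2,107/2] -> miss, prune
  N4 x:[77/2,89/2] y:[36,52] z:[40,53] -> hit [40,89/2], descend [3, 9, 11]
    N3 x:[40,85/2] y:[43,49] z:[40,43] -> miss, prune
    N9 x:[77/2,42] y:[36,45] z:[89/2,49] -> miss, prune
    N11 x:[85/2,89/2] y:[42,52] z:[47,53] -> miss, prune
  N7 x:[31,39] y:[51,61] z:[73/2,95/2] -> miss, prune

12 AABB tests over nodes [0, 1, 5, 13, 2, 6, 12, 4, 3, 9, 11, 7]; 1 leaf entered; closest P16.

== RESULT ==
16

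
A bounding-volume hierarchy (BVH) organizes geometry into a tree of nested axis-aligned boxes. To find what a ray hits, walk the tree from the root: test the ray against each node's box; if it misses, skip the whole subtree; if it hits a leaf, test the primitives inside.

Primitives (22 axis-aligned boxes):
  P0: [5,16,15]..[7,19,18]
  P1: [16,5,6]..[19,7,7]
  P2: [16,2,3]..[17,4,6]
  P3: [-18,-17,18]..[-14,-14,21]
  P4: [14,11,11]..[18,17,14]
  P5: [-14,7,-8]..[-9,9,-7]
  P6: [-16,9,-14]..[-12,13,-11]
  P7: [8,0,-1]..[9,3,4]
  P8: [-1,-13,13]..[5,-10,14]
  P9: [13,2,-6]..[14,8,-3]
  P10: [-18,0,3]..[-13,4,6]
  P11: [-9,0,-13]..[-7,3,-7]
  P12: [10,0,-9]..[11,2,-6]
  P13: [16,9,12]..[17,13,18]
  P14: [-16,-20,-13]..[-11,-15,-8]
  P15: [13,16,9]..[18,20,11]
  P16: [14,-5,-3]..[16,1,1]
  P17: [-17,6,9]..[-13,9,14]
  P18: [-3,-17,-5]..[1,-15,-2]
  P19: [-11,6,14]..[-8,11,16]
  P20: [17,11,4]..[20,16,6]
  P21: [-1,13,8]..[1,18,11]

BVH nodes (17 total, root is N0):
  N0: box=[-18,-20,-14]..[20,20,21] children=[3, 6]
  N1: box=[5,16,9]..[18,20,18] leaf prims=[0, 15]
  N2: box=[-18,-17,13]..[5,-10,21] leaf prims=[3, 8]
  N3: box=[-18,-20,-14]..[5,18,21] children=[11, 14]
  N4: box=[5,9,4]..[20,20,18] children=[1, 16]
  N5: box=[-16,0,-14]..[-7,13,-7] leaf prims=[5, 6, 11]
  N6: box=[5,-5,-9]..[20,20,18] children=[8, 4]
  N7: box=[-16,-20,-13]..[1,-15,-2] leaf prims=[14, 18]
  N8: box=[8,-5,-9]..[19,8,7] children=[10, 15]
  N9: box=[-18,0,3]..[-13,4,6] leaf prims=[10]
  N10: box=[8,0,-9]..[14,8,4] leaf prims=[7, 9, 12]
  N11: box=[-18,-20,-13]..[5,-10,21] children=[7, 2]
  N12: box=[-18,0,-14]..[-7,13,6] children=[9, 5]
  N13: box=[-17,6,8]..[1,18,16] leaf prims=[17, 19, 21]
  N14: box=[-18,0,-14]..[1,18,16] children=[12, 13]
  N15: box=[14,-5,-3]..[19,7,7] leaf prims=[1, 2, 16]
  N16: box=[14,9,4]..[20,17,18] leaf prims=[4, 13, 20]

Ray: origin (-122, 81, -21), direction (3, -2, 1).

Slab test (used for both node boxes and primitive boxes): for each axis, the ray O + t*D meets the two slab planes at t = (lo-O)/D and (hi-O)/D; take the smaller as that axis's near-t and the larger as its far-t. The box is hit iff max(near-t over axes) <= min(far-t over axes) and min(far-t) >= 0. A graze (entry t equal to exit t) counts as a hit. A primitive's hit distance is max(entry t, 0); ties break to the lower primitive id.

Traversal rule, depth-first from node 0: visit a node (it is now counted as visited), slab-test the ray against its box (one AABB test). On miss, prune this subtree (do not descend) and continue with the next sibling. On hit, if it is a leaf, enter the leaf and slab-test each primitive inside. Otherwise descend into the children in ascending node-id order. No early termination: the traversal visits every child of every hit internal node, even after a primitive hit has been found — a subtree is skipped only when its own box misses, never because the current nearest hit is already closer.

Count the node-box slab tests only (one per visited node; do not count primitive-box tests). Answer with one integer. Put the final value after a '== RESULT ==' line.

Traverse from the root:
N0 x:[104/3,142/3] y:[61/2,101/2] z:[7,42] -> hit [104/3,42], descend [3, 6]
  N3 x:[104/3,127/3] y:[63/2,101/2] z:[7,42] -> hit [104/3,42], descend [11, 14]
    N11 x:[104/3,127/3] y:[91/2,101/2] z:[8,42] -> miss, prune
    N14 x:[104/3,41] y:[63/2,81/2] z:[7,37] -> hit [104/3,37], descend [12, 13]
      N12 x:[104/3,115/3] y:[34,81/2] z:[7,27] -> miss, prune
      N13 x:[35,41] y:[63/2,75/2] z:[29,37] -> hit [35,37] leaf, test {P17(miss), P19@t=37, P21(miss)}
  N6 x:[127/3,142/3] y:[61/2,43] z:[12,39] -> miss, prune

Visited [0, 3, 11, 14, 12, 13, 6]. Tests: 7 box, 1 leaf. Nearest: P19.

== RESULT ==
7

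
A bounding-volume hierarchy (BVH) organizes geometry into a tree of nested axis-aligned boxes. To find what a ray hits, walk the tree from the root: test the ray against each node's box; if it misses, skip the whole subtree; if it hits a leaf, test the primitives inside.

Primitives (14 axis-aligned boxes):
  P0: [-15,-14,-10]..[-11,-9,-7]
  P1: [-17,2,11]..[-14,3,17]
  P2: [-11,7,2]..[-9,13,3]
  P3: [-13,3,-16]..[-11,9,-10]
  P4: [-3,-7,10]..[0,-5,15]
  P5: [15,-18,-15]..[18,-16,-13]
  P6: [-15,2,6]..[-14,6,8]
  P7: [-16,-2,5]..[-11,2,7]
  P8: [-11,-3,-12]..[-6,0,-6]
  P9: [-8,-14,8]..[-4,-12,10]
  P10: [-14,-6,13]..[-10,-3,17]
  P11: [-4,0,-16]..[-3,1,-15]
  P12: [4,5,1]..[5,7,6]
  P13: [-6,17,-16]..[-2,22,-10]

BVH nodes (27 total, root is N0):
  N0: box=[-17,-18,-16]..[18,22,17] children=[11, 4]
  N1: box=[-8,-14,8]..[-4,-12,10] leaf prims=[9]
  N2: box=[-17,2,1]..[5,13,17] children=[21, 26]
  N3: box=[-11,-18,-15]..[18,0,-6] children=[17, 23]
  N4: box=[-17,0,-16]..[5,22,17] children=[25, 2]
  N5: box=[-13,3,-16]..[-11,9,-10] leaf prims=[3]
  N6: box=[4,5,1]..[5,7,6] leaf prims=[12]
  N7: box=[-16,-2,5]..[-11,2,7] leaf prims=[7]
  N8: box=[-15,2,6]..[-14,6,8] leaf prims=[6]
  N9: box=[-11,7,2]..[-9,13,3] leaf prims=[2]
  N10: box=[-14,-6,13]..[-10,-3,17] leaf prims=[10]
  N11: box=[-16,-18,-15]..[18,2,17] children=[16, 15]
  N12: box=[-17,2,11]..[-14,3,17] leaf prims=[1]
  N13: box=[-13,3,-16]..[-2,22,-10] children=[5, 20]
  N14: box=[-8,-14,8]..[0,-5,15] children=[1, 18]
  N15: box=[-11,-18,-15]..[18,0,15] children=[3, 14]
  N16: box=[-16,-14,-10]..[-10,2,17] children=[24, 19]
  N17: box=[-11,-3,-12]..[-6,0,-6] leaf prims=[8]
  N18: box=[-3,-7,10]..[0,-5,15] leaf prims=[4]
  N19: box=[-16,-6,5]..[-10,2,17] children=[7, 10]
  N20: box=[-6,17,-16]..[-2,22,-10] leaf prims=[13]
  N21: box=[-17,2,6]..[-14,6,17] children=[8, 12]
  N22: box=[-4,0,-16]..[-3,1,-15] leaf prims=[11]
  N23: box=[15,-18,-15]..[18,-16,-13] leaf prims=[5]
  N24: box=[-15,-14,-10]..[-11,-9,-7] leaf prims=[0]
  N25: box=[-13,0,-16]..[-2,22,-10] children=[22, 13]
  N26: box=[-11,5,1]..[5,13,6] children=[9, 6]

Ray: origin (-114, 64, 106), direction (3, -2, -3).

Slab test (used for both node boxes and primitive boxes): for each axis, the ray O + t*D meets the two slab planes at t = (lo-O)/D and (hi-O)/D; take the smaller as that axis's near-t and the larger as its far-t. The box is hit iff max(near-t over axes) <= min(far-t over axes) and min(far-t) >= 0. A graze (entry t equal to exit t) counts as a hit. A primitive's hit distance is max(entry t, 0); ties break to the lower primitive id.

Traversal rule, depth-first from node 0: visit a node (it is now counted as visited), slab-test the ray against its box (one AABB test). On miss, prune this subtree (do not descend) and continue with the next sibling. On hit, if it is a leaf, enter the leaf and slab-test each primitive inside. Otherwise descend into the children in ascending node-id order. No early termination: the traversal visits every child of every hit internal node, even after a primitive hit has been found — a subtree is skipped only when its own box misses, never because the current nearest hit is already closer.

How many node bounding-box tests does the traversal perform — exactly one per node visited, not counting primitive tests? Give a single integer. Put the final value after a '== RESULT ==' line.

Trace the traversal:
N0 x:[97/3,44] y:[21,41] z:[89/3,122/3] -> hit [97/3,122/3], descend [4, 11]
  N4 x:[97/3,119/3] y:[21,32] z:[89/3,122/3] -> miss, prune
  N11 x:[98/3,44] y:[31,41] z:[89/3,121/3] -> hit [98/3,121/3], descend [15, 16]
    N15 x:[103/3,44] y:[32,41] z:[91/3,121/3] -> hit [103/3,121/3], descend [3, 14]
      N3 x:[103/3,44] y:[32,41] z:[112/3,121/3] -> hit [112/3,121/3], descend [17, 23]
        N17 x:[103/3,36] y:[32,67/2] z:[112/3,118/3] -> miss, prune
        N23 x:[43,44] y:[40,41] z:[119/3,121/3] -> miss, prune
      N14 x:[106/3,38] y:[69/2,39] z:[91/3,98/3] -> miss, prune
    N16 x:[98/3,104/3] y:[31,39] z:[89/3,116/3] -> hit [98/3,104/3], descend [19, 24]
      N19 x:[98/3,104/3] y:[31,35] z:[89/3,101/3] -> hit [98/3,101/3], descend [7, 10]
        N7 x:[98/3,103/3] y:[31,33] z:[33,101/3] -> hit [33,33] leaf, test {P7@t=33}
        N10 x:[100/3,104/3] y:[67/2,35] z:[89/3,31] -> miss, prune
      N24 x:[33,103/3] y:[73/2,39] z:[113/3,116/3] -> miss, prune

Visited [0, 4, 11, 15, 3, 17, 23, 14, 16, 19, 7, 10, 24]. Tests: 13 box, 1 leaf. Nearest: P7.

== RESULT ==
13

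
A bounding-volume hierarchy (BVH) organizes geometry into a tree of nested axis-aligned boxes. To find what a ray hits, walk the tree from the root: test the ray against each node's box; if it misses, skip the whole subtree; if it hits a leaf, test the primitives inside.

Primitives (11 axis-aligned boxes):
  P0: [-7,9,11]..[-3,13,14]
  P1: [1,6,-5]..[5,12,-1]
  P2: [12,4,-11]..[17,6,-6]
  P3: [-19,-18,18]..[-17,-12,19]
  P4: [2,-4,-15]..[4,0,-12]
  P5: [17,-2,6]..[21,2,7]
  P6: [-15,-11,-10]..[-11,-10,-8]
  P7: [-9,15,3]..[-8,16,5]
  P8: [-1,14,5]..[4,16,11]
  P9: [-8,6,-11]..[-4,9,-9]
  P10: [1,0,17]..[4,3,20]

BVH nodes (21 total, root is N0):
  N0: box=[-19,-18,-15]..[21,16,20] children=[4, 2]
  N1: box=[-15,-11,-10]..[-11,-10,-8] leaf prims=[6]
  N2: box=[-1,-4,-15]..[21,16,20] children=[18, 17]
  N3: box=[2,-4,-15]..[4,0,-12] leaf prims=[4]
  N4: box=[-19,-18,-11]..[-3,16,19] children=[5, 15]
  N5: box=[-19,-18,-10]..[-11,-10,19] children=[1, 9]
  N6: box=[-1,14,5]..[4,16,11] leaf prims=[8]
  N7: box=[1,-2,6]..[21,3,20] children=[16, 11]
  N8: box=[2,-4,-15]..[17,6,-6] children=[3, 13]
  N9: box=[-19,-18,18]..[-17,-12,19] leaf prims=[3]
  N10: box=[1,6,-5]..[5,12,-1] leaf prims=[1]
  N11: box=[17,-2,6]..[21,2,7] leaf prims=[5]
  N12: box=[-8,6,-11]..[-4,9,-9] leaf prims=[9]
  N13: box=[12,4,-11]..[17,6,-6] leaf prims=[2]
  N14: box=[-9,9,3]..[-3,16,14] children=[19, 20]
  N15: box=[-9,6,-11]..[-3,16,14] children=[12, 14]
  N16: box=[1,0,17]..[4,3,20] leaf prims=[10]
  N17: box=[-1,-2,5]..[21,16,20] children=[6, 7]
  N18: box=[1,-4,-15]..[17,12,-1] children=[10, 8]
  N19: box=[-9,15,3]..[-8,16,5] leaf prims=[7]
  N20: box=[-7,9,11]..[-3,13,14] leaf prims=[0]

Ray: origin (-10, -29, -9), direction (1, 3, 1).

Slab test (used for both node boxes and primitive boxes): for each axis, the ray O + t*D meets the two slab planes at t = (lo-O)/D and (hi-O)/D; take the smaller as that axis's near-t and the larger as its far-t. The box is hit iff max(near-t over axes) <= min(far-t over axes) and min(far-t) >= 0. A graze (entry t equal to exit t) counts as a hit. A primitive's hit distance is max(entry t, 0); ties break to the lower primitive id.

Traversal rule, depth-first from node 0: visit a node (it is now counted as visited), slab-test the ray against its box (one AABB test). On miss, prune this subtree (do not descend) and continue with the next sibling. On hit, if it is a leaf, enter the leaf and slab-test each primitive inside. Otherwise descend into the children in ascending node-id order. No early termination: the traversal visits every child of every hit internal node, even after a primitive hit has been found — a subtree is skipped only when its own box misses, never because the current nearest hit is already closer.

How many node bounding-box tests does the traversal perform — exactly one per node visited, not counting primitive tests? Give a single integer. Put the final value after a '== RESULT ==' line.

Walk:
N0 x:[-9,31] y:[11/3,15] z:[-6,29] -> hit [11/3,15], descend [2, 4]
  N2 x:[9,31] y:[25/3,15] z:[-6,29] -> hit [9,15], descend [17, 18]
    N17 x:[9,31] y:[9,15] z:[14,29] -> hit [14,15], descend [6, 7]
      N6 x:[9,14] y:[43/3,15] z:[14,20] -> miss, prune
      N7 x:[11,31] y:[9,32/3] z:[15,29] -> miss, prune
    N18 x:[11,27] y:[25/3,41/3] z:[-6,8] -> miss, prune
  N4 x:[-9,7] y:[11/3,15] z:[-2,28] -> hit [11/3,7], descend [5, 15]
    N5 x:[-9,-1] y:[11/3,19/3] z:[-1,28] -> miss, prune
    N15 x:[1,7] y:[35/3,15] z:[-2,23] -> miss, prune

Visited [0, 2, 17, 6, 7, 18, 4, 5, 15]. Tests: 9 box, 0 leaf. Nearest: miss.

== RESULT ==
9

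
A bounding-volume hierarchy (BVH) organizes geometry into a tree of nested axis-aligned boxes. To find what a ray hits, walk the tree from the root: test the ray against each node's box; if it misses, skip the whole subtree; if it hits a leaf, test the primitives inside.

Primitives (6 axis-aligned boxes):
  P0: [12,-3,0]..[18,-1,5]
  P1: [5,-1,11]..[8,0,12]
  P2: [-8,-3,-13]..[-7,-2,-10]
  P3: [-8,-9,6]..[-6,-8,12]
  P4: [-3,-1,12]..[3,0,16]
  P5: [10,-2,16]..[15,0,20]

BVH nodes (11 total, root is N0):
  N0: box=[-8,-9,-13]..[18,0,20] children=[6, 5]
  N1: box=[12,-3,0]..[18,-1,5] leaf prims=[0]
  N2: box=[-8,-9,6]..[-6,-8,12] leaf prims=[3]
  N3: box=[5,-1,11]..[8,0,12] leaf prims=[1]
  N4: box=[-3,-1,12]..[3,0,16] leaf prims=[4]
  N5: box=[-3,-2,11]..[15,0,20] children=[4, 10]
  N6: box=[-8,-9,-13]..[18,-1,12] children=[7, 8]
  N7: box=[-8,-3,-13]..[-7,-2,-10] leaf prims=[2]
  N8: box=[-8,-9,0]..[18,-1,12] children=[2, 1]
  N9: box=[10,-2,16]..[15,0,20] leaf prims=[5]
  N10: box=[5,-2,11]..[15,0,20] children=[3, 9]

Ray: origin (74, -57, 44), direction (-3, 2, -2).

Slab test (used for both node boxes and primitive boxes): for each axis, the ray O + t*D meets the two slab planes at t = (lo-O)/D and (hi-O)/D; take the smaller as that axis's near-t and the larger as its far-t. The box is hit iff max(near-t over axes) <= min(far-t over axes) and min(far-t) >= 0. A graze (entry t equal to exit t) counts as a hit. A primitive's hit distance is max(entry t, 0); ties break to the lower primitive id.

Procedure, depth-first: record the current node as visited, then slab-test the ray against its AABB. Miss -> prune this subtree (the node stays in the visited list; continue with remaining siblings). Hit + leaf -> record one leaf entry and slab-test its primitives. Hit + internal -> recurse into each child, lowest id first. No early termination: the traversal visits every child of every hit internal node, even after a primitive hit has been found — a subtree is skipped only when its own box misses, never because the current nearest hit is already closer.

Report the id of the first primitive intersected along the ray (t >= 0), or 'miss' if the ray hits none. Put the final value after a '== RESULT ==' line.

Walk:
N0 x:[56/3,82/3] y:[24,57/2] z:[12,57/2] -> hit [24,82/3], descend [5, 6]
  N5 x:[59/3,77/3] y:[55/2,57/2] z:[12,33/2] -> miss, prune
  N6 x:[56/3,82/3] y:[24,28] z:[16,57/2] -> hit [24,82/3], descend [7, 8]
    N7 x:[27,82/3] y:[27,55/2] z:[27,57/2] -> hit [27,82/3] leaf, test {P2@t=27}
    N8 x:[56/3,82/3] y:[24,28] z:[16,22] -> miss, prune

Summary -> nodes [0, 5, 6, 7, 8]; box-tests=5; leaf-entries=1; first=P2

== RESULT ==
2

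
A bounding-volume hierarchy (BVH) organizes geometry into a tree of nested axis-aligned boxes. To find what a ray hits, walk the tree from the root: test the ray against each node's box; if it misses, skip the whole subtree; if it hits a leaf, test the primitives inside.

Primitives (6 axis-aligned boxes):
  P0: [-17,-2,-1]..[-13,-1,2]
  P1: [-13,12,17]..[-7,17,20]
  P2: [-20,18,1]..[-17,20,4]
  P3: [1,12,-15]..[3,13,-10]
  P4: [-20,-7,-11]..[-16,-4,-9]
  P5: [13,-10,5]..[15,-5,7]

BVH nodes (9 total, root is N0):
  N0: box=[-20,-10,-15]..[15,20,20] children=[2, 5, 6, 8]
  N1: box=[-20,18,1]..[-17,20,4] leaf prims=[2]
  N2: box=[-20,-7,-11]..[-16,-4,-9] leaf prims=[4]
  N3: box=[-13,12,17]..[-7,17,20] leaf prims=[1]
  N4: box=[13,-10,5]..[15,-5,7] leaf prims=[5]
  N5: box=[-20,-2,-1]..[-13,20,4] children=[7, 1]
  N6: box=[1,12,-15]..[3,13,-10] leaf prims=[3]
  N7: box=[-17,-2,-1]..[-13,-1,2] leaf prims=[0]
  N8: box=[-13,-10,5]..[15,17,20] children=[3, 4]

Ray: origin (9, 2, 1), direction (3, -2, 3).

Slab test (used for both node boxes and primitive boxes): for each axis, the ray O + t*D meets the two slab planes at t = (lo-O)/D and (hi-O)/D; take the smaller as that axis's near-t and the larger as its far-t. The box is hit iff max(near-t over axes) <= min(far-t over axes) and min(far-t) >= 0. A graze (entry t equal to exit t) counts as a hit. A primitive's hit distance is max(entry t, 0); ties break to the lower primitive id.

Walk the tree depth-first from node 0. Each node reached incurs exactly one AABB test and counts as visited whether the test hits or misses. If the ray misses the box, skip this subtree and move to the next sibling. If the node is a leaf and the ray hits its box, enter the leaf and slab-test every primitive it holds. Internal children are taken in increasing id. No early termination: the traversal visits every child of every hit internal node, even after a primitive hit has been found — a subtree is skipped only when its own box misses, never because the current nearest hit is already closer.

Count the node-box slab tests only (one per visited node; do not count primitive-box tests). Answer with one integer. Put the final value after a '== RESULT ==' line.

Traverse from the root:
N0 x:[-29/3,2] y:[-9,6] z:[-16/3,19/3] -> hit [-16/3,2], descend [2, 5, 6, 8]
  N2 x:[-29/3,-25/3] y:[3,9/2] z:[-4,-10/3] -> miss, prune
  N5 x:[-29/3,-22/3] y:[-9,2] z:[-2/3,1] -> miss, prune
  N6 x:[-8/3,-2] y:[-11/2,-5] z:[-16/3,-11/3] -> miss, prune
  N8 x:[-22/3,2] y:[-15/2,6] z:[4/3,19/3] -> hit [4/3,2], descend [3, 4]
    N3 x:[-22/3,-16/3] y:[-15/2,-5] z:[16/3,19/3] -> miss, prune
    N4 x:[4/3,2] y:[7/2,6] z:[4/3,2] -> miss, prune

7 AABB tests over nodes [0, 2, 5, 6, 8, 3, 4]; 0 leaves entered; closest miss.

== RESULT ==
7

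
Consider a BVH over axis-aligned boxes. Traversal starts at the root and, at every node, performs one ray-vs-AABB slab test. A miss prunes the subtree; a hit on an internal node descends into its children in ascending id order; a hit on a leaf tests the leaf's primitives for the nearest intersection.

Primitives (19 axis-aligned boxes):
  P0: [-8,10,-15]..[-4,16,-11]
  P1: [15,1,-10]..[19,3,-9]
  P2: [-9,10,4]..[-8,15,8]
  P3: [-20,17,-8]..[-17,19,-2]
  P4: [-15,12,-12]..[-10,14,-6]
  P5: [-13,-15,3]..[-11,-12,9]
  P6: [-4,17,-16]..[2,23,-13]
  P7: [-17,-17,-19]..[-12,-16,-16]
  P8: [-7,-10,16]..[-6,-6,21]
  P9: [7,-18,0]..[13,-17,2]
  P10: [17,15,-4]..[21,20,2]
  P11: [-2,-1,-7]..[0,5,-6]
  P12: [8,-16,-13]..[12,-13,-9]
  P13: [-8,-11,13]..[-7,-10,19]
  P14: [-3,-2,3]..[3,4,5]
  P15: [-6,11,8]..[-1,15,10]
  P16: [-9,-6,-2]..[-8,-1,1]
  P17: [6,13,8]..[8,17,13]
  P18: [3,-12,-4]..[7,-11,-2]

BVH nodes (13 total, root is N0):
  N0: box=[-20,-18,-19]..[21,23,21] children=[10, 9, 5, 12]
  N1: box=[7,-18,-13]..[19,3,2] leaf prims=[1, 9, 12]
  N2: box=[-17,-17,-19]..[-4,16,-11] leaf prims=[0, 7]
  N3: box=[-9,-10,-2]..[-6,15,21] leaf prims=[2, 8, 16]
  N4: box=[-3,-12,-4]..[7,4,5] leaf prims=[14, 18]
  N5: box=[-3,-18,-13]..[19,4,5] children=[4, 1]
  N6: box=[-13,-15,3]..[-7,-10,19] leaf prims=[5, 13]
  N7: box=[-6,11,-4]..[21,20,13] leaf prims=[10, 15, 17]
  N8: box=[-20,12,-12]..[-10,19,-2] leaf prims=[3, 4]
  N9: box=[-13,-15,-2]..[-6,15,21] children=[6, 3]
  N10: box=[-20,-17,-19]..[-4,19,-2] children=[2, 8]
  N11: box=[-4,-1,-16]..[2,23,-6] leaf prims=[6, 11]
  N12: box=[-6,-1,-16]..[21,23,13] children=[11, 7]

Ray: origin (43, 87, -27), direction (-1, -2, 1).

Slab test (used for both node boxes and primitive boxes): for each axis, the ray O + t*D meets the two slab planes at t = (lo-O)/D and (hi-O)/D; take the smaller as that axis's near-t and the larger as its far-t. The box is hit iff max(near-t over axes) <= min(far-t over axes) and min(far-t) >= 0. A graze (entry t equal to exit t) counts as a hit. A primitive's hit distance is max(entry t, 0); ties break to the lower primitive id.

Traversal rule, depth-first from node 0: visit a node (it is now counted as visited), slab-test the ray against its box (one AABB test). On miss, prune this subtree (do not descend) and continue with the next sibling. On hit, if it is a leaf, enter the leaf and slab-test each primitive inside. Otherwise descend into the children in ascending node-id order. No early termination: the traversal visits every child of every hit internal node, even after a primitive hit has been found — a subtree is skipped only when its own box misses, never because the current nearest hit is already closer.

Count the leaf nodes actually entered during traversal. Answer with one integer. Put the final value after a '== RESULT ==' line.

Traverse from the root:
N0 x:[22,63] y:[32,105/2] z:[8,48] -> hit [32,48], descend [5, 9, 10, 12]
  N5 x:[24,46] y:[83/2,105/2] z:[14,32] -> miss, prune
  N9 x:[49,56] y:[36,51] z:[25,48] -> miss, prune
  N10 x:[47,63] y:[34,52] z:[8,25] -> miss, prune
  N12 x:[22,49] y:[32,44] z:[11,40] -> hit [32,40], descend [7, 11]
    N7 x:[22,49] y:[67/2,38] z:[23,40] -> hit [67/2,38] leaf, test {P10(miss), P15(miss), P17@t=35}
    N11 x:[41,47] y:[32,44] z:[11,21] -> miss, prune

order=[0, 5, 9, 10, 12, 7, 11]  |boxes|=7  |leaves|=1  hit=P17

== RESULT ==
1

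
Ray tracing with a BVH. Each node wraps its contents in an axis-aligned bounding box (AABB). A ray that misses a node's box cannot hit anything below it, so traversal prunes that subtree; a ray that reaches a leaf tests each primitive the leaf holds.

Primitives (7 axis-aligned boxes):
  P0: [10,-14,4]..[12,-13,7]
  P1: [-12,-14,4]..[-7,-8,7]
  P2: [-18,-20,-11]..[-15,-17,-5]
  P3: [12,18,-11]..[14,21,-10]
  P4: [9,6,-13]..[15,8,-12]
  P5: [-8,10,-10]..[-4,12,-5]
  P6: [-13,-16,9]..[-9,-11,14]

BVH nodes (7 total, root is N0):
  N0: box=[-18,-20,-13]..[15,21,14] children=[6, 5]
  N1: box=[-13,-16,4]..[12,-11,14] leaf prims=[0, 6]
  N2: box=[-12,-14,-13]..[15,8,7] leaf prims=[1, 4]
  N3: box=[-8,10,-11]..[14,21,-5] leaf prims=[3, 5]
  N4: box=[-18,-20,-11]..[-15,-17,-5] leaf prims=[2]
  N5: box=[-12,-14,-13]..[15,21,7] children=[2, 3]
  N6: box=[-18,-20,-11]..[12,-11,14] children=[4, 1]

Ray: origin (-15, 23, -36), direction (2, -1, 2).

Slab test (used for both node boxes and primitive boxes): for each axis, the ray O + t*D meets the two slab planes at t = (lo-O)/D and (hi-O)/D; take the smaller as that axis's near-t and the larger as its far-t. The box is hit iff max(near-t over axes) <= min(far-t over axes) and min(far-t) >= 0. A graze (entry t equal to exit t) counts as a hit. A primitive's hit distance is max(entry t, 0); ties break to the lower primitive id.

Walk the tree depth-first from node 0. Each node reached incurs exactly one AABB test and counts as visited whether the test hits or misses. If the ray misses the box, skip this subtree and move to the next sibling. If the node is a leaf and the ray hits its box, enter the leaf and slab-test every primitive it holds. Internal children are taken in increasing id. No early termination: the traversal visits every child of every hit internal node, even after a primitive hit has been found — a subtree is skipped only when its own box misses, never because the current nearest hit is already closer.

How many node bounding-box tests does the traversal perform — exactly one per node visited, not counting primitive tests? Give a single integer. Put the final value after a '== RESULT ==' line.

Walk:
N0 x:[-3/2,15] y:[2,43] z:[23/2,25] -> hit [23/2,15], descend [5, 6]
  N5 x:[3/2,15] y:[2,37] z:[23/2,43/2] -> hit [23/2,15], descend [2, 3]
    N2 x:[3/2,15] y:[15,37] z:[23/2,43/2] -> hit [15,15] leaf, test {P1(miss), P4(miss)}
    N3 x:[7/2,29/2] y:[2,13] z:[25/2,31/2] -> hit [25/2,13] leaf, test {P3(miss), P5(miss)}
  N6 x:[-3/2,27/2] y:[34,43] z:[25/2,25] -> miss, prune

Visited [0, 5, 2, 3, 6]. Tests: 5 box, 2 leaf. Nearest: miss.

== RESULT ==
5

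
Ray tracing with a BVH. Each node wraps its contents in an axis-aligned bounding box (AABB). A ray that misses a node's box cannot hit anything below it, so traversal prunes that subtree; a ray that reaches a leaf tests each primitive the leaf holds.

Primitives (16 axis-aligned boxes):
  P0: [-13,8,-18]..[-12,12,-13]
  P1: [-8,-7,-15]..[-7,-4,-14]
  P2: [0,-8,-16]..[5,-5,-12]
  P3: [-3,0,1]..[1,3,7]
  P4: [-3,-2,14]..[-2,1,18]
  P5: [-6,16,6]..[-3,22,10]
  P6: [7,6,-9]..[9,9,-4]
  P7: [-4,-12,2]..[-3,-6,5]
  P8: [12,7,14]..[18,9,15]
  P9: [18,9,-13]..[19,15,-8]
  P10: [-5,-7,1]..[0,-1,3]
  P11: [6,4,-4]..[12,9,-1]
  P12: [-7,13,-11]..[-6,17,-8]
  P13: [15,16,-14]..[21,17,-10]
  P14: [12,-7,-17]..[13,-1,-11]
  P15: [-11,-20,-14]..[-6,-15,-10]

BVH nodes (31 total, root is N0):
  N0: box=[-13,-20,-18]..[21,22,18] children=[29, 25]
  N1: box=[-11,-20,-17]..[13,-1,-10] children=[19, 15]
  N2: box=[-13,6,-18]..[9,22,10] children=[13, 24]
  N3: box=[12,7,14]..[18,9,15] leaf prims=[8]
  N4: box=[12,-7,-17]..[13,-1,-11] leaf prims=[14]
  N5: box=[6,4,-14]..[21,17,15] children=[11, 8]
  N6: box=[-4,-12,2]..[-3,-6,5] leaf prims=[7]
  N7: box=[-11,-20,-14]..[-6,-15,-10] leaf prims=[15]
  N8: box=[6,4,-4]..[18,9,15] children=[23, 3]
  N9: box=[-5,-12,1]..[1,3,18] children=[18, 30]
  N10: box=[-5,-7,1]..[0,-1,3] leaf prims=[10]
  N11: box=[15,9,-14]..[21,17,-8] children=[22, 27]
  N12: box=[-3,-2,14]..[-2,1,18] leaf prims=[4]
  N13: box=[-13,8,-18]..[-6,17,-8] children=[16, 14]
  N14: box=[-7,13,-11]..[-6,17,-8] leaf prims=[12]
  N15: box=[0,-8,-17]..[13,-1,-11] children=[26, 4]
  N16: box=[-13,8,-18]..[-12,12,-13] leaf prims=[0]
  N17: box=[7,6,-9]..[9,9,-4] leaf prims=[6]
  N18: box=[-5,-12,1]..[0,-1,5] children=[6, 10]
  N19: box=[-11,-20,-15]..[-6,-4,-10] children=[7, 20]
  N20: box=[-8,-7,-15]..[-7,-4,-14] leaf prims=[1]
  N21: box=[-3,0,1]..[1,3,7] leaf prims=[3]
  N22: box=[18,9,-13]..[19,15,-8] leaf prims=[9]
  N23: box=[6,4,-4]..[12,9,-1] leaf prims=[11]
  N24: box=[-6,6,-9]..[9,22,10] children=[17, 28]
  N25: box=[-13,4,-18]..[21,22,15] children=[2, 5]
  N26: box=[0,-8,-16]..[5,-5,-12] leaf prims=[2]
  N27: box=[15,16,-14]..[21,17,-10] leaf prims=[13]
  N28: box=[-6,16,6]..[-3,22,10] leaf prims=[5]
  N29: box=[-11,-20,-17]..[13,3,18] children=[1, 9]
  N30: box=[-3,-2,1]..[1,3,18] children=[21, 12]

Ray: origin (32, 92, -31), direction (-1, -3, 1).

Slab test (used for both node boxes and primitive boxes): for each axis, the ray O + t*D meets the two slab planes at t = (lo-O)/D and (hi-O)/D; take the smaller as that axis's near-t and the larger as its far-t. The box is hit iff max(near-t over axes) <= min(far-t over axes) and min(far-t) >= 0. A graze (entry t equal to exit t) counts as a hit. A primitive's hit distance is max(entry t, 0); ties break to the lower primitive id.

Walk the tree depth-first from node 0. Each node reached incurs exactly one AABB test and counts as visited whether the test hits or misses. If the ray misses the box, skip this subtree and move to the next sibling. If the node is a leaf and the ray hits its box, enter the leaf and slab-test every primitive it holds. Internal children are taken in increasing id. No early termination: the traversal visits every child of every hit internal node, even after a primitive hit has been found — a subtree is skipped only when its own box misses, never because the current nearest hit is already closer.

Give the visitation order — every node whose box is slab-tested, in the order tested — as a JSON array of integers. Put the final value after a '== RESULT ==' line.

Walk:
N0 x:[11,45] y:[70/3,112/3] z:[13,49] -> hit [70/3,112/3], descend [25, 29]
  N25 x:[11,45] y:[70/3,88/3] z:[13,46] -> hit [70/3,88/3], descend [2, 5]
    N2 x:[23,45] y:[70/3,86/3] z:[13,41] -> hit [70/3,86/3], descend [13, 24]
      N13 x:[38,45] y:[25,28] z:[13,23] -> miss, prune
      N24 x:[23,38] y:[70/3,86/3] z:[22,41] -> hit [70/3,86/3], descend [17, 28]
        N17 x:[23,25] y:[83/3,86/3] z:[22,27] -> miss, prune
        N28 x:[35,38] y:[70/3,76/3] z:[37,41] -> miss, prune
    N5 x:[11,26] y:[25,88/3] z:[17,46] -> hit [25,26], descend [8, 11]
      N8 x:[14,26] y:[83/3,88/3] z:[27,46] -> miss, prune
      N11 x:[11,17] y:[25,83/3] z:[17,23] -> miss, prune
  N29 x:[19,43] y:[89/3,112/3] z:[14,49] -> hit [89/3,112/3], descend [1, 9]
    N1 x:[19,43] y:[31,112/3] z:[14,21] -> miss, prune
    N9 x:[31,37] y:[89/3,104/3] z:[32,49] -> hit [32,104/3], descend [18, 30]
      N18 x:[32,37] y:[31,104/3] z:[32,36] -> hit [32,104/3], descend [6, 10]
        N6 x:[35,36] y:[98/3,104/3] z:[33,36] -> miss, prune
        N10 x:[32,37] y:[31,33] z:[32,34] -> hit [32,33] leaf, test {P10@t=32}
      N30 x:[31,35] y:[89/3,94/3] z:[32,49] -> miss, prune

17 AABB tests over nodes [0, 25, 2, 13, 24, 17, 28, 5, 8, 11, 29, 1, 9, 18, 6, 10, 30]; 1 leaf entered; closest P10.

== RESULT ==
[0, 25, 2, 13, 24, 17, 28, 5, 8, 11, 29, 1, 9, 18, 6, 10, 30]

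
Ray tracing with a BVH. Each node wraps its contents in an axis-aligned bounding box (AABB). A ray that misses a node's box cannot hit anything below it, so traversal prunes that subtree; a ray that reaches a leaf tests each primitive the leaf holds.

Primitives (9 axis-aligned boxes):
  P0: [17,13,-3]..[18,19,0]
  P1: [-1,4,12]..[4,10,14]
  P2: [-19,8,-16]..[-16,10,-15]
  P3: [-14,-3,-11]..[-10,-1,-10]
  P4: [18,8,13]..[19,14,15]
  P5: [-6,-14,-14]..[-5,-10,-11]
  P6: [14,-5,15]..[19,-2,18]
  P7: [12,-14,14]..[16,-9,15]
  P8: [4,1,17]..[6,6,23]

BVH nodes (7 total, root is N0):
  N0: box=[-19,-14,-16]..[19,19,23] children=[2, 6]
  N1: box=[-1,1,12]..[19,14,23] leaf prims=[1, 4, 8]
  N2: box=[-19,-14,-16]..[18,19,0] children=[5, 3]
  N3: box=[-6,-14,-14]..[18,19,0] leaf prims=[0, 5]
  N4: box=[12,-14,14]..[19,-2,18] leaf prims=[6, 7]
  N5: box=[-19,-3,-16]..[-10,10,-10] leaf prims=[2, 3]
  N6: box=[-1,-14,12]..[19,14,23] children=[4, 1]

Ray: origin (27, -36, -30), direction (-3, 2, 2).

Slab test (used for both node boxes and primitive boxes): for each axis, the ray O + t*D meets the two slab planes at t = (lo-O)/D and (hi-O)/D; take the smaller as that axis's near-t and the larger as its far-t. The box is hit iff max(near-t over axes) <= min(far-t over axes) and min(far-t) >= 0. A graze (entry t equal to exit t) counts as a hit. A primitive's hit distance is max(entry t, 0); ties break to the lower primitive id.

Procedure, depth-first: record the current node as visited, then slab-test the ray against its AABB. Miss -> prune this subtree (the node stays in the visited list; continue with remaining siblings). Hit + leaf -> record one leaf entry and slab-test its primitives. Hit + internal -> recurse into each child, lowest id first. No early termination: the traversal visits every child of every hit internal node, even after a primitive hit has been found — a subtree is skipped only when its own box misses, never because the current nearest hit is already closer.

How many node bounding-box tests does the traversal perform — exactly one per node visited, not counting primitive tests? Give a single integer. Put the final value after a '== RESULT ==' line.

Traverse from the root:
N0 x:[8/3,46/3] y:[11,55/2] z:[7,53/2] -> hit [11,46/3], descend [2, 6]
  N2 x:[3,46/3] y:[11,55/2] z:[7,15] -> hit [11,15], descend [3, 5]
    N3 x:[3,11] y:[11,55/2] z:[8,15] -> hit [11,11] leaf, test {P0(miss), P5(miss)}
    N5 x:[37/3,46/3] y:[33/2,23] z:[7,10] -> miss, prune
  N6 x:[8/3,28/3] y:[11,25] z:[21,53/2] -> miss, prune

Visited [0, 2, 3, 5, 6]. Tests: 5 box, 1 leaf. Nearest: miss.

== RESULT ==
5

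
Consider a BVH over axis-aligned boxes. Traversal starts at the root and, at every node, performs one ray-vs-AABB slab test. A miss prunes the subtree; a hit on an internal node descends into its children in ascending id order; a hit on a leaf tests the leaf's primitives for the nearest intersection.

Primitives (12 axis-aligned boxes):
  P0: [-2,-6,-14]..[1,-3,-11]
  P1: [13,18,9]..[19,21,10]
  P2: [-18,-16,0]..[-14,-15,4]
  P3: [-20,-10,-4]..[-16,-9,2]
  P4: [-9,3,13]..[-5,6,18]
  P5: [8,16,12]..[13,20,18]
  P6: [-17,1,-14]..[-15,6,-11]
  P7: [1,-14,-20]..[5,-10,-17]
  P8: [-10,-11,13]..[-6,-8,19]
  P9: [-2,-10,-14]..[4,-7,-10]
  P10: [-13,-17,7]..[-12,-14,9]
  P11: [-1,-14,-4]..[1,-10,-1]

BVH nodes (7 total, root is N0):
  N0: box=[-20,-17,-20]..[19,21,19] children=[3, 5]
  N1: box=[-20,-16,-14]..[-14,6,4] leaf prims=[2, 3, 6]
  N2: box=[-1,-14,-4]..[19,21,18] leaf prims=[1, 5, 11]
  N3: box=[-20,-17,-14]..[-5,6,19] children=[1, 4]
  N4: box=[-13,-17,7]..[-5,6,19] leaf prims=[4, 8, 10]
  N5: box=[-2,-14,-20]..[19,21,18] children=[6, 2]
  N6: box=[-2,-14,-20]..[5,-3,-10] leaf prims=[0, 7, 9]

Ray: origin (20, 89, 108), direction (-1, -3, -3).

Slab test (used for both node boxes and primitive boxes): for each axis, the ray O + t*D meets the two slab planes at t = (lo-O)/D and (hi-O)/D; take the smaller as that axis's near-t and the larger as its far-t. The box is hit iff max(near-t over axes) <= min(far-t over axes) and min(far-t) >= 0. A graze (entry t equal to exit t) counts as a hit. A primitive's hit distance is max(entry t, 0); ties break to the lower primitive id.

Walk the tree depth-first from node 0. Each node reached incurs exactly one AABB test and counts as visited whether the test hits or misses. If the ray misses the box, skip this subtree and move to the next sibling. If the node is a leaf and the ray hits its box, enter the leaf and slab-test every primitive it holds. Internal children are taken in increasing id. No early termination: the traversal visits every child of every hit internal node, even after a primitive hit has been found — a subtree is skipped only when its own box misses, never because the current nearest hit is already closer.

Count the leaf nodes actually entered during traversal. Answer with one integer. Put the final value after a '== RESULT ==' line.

Trace the traversal:
N0 x:[1,40] y:[68/3,106/3] z:[89/3,128/3] -> hit [89/3,106/3], descend [3, 5]
  N3 x:[25,40] y:[83/3,106/3] z:[89/3,122/3] -> hit [89/3,106/3], descend [1, 4]
    N1 x:[34,40] y:[83/3,35] z:[104/3,122/3] -> hit [104/3,35] leaf, test {P2@t=104/3, P3(miss), P6(miss)}
    N4 x:[25,33] y:[83/3,106/3] z:[89/3,101/3] -> hit [89/3,33] leaf, test {P4(miss), P8(miss), P10(miss)}
  N5 x:[1,22] y:[68/3,103/3] z:[30,128/3] -> miss, prune

5 AABB tests over nodes [0, 3, 1, 4, 5]; 2 leaves entered; closest P2.

== RESULT ==
2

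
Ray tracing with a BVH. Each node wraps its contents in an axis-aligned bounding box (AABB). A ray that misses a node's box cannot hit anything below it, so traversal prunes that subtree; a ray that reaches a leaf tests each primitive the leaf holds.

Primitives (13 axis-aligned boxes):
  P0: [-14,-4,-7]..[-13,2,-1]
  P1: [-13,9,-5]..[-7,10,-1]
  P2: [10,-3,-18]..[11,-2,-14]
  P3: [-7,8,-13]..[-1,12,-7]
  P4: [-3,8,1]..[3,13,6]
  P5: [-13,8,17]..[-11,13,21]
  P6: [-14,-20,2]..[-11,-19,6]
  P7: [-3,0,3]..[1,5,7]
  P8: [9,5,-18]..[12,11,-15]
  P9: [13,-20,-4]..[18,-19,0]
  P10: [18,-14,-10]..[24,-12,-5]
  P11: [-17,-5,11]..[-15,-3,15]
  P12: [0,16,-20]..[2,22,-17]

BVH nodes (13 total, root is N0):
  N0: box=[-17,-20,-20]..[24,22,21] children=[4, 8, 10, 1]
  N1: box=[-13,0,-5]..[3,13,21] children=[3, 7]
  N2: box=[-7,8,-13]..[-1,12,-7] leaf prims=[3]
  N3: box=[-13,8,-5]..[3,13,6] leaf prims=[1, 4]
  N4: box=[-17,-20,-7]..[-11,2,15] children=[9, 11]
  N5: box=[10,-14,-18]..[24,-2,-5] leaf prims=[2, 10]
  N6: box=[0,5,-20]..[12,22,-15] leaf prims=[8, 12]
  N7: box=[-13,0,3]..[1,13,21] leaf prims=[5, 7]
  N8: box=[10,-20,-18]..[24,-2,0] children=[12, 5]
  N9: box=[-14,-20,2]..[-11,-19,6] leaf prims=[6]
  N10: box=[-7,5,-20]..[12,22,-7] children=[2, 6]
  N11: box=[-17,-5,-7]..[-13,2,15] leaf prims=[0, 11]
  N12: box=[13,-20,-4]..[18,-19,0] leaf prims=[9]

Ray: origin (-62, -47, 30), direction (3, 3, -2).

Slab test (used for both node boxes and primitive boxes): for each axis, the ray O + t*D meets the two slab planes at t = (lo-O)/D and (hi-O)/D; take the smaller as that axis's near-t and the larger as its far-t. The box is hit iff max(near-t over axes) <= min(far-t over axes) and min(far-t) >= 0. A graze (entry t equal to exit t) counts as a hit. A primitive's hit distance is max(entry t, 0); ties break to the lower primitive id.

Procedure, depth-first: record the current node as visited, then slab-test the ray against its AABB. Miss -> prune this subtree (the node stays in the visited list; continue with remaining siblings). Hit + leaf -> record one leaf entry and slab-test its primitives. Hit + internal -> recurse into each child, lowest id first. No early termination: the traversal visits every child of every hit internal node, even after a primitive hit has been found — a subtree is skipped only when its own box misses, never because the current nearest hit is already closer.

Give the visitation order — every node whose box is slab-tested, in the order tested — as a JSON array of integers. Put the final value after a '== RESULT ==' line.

Traverse from the root:
N0 x:[15,86/3] y:[9,23] z:[9/2,25] -> hit [15,23], descend [1, 4, 8, 10]
  N1 x:[49/3,65/3] y:[47/3,20] z:[9/2,35/2] -> hit [49/3,35/2], descend [3, 7]
    N3 x:[49/3,65/3] y:[55/3,20] z:[12,35/2] -> miss, prune
    N7 x:[49/3,21] y:[47/3,20] z:[9/2,27/2] -> miss, prune
  N4 x:[15,17] y:[9,49/3] z:[15/2,37/2] -> hit [15,49/3], descend [9, 11]
    N9 x:[16,17] y:[9,28/3] z:[12,14] -> miss, prune
    N11 x:[15,49/3] y:[14,49/3] z:[15/2,37/2] -> hit [15,49/3] leaf, test {P0@t=16, P11(miss)}
  N8 x:[24,86/3] y:[9,15] z:[15,24] -> miss, prune
  N10 x:[55/3,74/3] y:[52/3,23] z:[37/2,25] -> hit [37/2,23], descend [2, 6]
    N2 x:[55/3,61/3] y:[55/3,59/3] z:[37/2,43/2] -> hit [37/2,59/3] leaf, test {P3@t=37/2}
    N6 x:[62/3,74/3] y:[52/3,23] z:[45/2,25] -> hit [45/2,23] leaf, test {P8(miss), P12(miss)}

order=[0, 1, 3, 7, 4, 9, 11, 8, 10, 2, 6]  |boxes|=11  |leaves|=3  hit=P0

== RESULT ==
[0, 1, 3, 7, 4, 9, 11, 8, 10, 2, 6]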